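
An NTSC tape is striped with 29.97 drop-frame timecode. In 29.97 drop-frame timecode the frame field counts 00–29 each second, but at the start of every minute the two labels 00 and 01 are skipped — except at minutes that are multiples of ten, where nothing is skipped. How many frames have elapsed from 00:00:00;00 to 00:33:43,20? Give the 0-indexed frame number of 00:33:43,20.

60650

As if non-drop at 30 labels/s: (0 × 3600 + 33 × 60 + 43) × 30 + 20 = 60710.
Minute boundaries passed: 33; those not divisible by 10: 33 − 3 = 30; dropped labels = 2 × 30 = 60.
Actual frame index = 60710 − 60 = 60650.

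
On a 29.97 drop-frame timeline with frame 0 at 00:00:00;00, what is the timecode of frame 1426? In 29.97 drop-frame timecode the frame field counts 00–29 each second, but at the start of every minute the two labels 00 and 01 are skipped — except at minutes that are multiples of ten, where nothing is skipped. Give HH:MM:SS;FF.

Ten DF minutes hold 17982 frames, so frame 1426 lies in block 0 (frames 0–17981) with 1426 frames into that block.
The block's first minute is 1800 frames and the rest 1798 each; 1426 frames reaches minute 0, so 0 × 18 + 0 × 2 = 0 labels have been skipped so far.
Adding those back, label number 1426 + 0 = 1426 at 30 labels/s is 47 s + 16 f = 0 h 0 min 47 s frame 16, i.e. 00:00:47;16.

00:00:47;16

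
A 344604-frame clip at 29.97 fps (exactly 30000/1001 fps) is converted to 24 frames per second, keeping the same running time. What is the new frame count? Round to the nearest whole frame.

275959 frames

Frames at target rate = 344604 × (24) / (30000/1001) = 172474302/625 ≈ 275958.883.
Nearest whole frame: 275959.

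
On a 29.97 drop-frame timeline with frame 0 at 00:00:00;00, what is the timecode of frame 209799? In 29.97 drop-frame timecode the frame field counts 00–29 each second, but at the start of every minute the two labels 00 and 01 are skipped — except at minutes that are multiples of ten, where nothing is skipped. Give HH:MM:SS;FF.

Ten DF minutes hold 17982 frames, so frame 209799 lies in block 11 (frames 197802–215783) with 11997 frames into that block.
The block's first minute is 1800 frames and the rest 1798 each; 11997 frames reaches minute 6, so 11 × 18 + 6 × 2 = 210 labels have been skipped so far.
Adding those back, label number 209799 + 210 = 210009 at 30 labels/s is 7000 s + 9 f = 1 h 56 min 40 s frame 9, i.e. 01:56:40;09.

01:56:40;09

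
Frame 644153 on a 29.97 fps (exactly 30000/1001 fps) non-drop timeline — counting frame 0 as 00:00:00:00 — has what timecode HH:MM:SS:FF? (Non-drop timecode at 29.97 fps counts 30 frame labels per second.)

05:57:51:23

644153 ÷ 30 = 21471 full seconds, remainder 23 frames.
21471 s = 5 h 57 min 51 s.
Timecode: 05:57:51:23.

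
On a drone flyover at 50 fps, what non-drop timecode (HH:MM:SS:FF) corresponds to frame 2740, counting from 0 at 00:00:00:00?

2740 ÷ 50 = 54 full seconds, remainder 40 frames.
54 s = 0 h 0 min 54 s.
Timecode: 00:00:54:40.

00:00:54:40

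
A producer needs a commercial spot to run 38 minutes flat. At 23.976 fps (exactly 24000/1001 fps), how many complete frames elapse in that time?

54665 frames

38 min = 2280 s.
Frames = 2280 × 24000/1001 = 54720000/1001 ≈ 54665.3347.
Complete frames: 54665.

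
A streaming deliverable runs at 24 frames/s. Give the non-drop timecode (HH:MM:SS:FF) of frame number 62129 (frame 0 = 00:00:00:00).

62129 ÷ 24 = 2588 full seconds, remainder 17 frames.
2588 s = 0 h 43 min 8 s.
Timecode: 00:43:08:17.

00:43:08:17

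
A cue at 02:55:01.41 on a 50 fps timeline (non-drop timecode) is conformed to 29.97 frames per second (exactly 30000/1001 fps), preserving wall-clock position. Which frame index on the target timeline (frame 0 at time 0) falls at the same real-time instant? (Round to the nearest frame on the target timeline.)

Source frame index: (2×3600 + 55×60 + 1) × 50 + 41 = 525091.
Real time: 525091 / (50) = 525091/50 s.
Target frame: (525091/50) × (30000/1001) = 45007800/143 ≈ 314739.860 → 314740.

frame 314740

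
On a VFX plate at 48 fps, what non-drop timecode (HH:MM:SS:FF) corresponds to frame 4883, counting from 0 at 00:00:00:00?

00:01:41:35

4883 ÷ 48 = 101 full seconds, remainder 35 frames.
101 s = 0 h 1 min 41 s.
Timecode: 00:01:41:35.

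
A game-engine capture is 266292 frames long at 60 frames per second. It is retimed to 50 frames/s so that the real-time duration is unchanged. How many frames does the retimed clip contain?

221910 frames

Target frames = source frames × (target rate / source rate) = 266292 × (50)/(60) = 266292 × 5/6 = 221910.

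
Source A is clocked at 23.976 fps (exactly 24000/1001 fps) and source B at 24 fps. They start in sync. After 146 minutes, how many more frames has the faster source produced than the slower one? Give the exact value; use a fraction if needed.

146 min = 8760 s.
A emits 24000/1001 × 8760 = 210240000/1001 frames; B emits 24 × 8760 = 210240.
Difference = 210240/1001 frames (≈ 210.0300); B is ahead of A.

210240/1001 frames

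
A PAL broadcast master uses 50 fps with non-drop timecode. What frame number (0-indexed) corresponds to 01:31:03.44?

frame 273194

Total seconds to the label: (1 × 3600 + 31 × 60 + 3) = 5463.
Frame index = 5463 × 50 + 44 = 273194.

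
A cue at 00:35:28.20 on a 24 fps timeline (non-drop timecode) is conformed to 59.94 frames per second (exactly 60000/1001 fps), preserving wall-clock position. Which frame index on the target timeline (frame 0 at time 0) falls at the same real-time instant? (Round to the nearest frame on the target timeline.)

frame 127602

Source frame index: (0×3600 + 35×60 + 28) × 24 + 20 = 51092.
Real time: 51092 / (24) = 12773/6 s.
Target frame: (12773/6) × (60000/1001) = 127730000/1001 ≈ 127602.398 → 127602.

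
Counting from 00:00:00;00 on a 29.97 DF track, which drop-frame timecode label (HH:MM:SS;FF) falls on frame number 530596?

04:55:04;08

Each 10-minute DF block holds 10 × 60 × 30 − 9 × 2 = 17982 frames. 530596 ÷ 17982 → 29 full blocks, remainder 9118.
Within the partial block the first minute is 1800 frames and each further minute 1798, so 5 further minute boundaries passed. Total skipped labels = 18 × 29 + 2 × 5 = 532.
Non-drop label index = 530596 + 532 = 531128; at 30 labels/s that is 04:55:04:08, i.e. DF 04:55:04;08.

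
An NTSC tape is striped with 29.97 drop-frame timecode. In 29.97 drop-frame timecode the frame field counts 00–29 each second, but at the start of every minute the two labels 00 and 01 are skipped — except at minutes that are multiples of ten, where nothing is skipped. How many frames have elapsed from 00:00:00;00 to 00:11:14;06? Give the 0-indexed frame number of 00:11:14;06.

20206

As if non-drop at 30 labels/s: (0 × 3600 + 11 × 60 + 14) × 30 + 6 = 20226.
Minute boundaries passed: 11; those not divisible by 10: 11 − 1 = 10; dropped labels = 2 × 10 = 20.
Actual frame index = 20226 − 20 = 20206.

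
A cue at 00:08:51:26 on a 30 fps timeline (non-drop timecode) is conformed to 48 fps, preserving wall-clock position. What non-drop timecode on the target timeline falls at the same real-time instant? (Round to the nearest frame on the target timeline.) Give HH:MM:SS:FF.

Source frame index: (0×3600 + 8×60 + 51) × 30 + 26 = 15956.
Real time: 15956 / (30) = 7978/15 s.
Target frame: (7978/15) × (48) = 127648/5 ≈ 25529.600 → 25530.
At 48 labels/s: frame 25530 → 00:08:51:42.

00:08:51:42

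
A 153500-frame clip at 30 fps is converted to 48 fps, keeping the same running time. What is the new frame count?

Target frames = source frames × (target rate / source rate) = 153500 × (48)/(30) = 153500 × 8/5 = 245600.

245600 frames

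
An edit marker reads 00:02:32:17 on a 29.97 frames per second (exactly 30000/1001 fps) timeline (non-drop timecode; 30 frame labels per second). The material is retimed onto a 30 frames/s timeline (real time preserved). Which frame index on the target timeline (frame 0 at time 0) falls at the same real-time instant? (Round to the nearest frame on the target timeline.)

frame 4582

Source frame index: (0×3600 + 2×60 + 32) × 30 + 17 = 4577.
Real time: 4577 / (30000/1001) = 4581577/30000 s.
Target frame: (4581577/30000) × (30) = 4581577/1000 ≈ 4581.577 → 4582.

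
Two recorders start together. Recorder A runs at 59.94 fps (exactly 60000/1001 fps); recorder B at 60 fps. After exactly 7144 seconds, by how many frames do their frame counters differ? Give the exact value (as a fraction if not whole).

428640/1001 frames

A emits 60000/1001 × 7144 = 428640000/1001 frames; B emits 60 × 7144 = 428640.
Difference = 428640/1001 frames (≈ 428.2118); B is ahead of A.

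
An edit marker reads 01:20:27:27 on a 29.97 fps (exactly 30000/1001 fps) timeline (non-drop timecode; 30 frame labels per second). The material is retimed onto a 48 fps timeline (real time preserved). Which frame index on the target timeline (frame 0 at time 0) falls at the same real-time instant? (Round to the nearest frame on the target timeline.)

Source frame index: (1×3600 + 20×60 + 27) × 30 + 27 = 144837.
Real time: 144837 / (30000/1001) = 48327279/10000 s.
Target frame: (48327279/10000) × (48) = 144981837/625 ≈ 231970.939 → 231971.

frame 231971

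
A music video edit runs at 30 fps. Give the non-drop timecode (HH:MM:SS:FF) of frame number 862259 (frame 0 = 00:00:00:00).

862259 ÷ 30 = 28741 full seconds, remainder 29 frames.
28741 s = 7 h 59 min 1 s.
Timecode: 07:59:01:29.

07:59:01:29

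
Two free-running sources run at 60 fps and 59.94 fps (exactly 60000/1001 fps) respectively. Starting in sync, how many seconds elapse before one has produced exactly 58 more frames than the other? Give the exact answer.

29029/30 seconds

The gap grows by |60000/1001 − 60| = 60/1001 frames per second.
Time for a 58-frame gap: 58 ÷ (60/1001) = 29029/30 s.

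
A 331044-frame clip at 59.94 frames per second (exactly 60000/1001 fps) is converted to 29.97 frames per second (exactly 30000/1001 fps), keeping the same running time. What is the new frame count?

165522 frames

Target frames = source frames × (target rate / source rate) = 331044 × (30000/1001)/(60000/1001) = 331044 × 1/2 = 165522.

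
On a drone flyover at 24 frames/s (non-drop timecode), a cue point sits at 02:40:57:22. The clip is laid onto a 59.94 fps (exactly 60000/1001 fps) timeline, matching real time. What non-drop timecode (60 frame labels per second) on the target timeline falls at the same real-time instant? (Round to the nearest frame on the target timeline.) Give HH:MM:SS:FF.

02:40:48:16

Source frame index: (2×3600 + 40×60 + 57) × 24 + 22 = 231790.
Real time: 231790 / (24) = 115895/12 s.
Target frame: (115895/12) × (60000/1001) = 44575000/77 ≈ 578896.104 → 578896.
At 60 labels/s: frame 578896 → 02:40:48:16.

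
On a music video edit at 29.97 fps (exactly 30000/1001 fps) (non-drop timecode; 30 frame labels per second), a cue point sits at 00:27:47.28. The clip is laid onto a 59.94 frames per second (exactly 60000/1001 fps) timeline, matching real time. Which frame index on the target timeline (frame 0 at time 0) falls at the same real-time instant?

frame 100076

Source frame index: (0×3600 + 27×60 + 47) × 30 + 28 = 50038.
Real time: 50038 / (30000/1001) = 25044019/15000 s.
Target frame: (25044019/15000) × (60000/1001) = 100076.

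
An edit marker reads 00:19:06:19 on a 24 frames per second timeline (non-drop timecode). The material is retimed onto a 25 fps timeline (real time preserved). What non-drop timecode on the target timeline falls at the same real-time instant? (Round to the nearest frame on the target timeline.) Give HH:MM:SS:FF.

00:19:06:20

Source frame index: (0×3600 + 19×60 + 6) × 24 + 19 = 27523.
Real time: 27523 / (24) = 27523/24 s.
Target frame: (27523/24) × (25) = 688075/24 ≈ 28669.792 → 28670.
At 25 labels/s: frame 28670 → 00:19:06:20.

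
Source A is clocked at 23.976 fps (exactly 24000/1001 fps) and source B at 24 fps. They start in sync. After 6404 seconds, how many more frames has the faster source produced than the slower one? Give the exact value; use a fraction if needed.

A emits 24000/1001 × 6404 = 153696000/1001 frames; B emits 24 × 6404 = 153696.
Difference = 153696/1001 frames (≈ 153.5425); B is ahead of A.

153696/1001 frames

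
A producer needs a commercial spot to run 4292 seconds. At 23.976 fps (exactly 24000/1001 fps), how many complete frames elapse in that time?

Frames = 4292 × 24000/1001 = 103008000/1001 ≈ 102905.0949.
Complete frames: 102905.

102905 frames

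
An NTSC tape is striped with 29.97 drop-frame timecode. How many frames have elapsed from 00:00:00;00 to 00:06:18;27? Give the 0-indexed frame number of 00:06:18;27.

11355

Complete 10-minute blocks: 0, each 17982 frames → 0.
Remaining 6 whole minutes in the current block: 1800 + 5 × 1798 = 10790 frames.
Within the current minute: 18 × 30 + 27 − 2 = 565 (labels ;00/;01 skipped at this minute). Total = 0 + 10790 + 565 = 11355.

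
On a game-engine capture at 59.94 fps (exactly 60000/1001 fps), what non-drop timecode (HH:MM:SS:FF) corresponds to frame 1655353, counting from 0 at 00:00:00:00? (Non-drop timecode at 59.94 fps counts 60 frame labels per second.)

1655353 ÷ 60 = 27589 full seconds, remainder 13 frames.
27589 s = 7 h 39 min 49 s.
Timecode: 07:39:49:13.

07:39:49:13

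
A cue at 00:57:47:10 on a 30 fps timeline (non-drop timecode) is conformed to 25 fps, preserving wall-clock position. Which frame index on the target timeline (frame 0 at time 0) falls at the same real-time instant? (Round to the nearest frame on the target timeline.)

Source frame index: (0×3600 + 57×60 + 47) × 30 + 10 = 104020.
Real time: 104020 / (30) = 10402/3 s.
Target frame: (10402/3) × (25) = 260050/3 ≈ 86683.333 → 86683.

frame 86683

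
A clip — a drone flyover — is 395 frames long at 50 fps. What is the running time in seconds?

Running time = 395 / (50) = 7.9 s.

7.9 seconds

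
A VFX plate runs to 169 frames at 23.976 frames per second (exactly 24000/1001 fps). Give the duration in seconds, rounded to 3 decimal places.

7.049 seconds

Running time = 169 × 1001/24000 = 169169/24000 s ≈ 7.049 s.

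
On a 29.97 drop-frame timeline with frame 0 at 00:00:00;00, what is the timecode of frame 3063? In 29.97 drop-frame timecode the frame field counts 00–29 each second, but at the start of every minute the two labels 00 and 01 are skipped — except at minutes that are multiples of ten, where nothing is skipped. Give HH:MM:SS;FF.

00:01:42;05

Ten DF minutes hold 17982 frames, so frame 3063 lies in block 0 (frames 0–17981) with 3063 frames into that block.
The block's first minute is 1800 frames and the rest 1798 each; 3063 frames reaches minute 1, so 0 × 18 + 1 × 2 = 2 labels have been skipped so far.
Adding those back, label number 3063 + 2 = 3065 at 30 labels/s is 102 s + 5 f = 0 h 1 min 42 s frame 5, i.e. 00:01:42;05.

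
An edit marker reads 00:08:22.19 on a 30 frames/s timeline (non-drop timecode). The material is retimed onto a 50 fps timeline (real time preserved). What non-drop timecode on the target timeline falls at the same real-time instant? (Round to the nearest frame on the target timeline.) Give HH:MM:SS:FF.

Source frame index: (0×3600 + 8×60 + 22) × 30 + 19 = 15079.
Real time: 15079 / (30) = 15079/30 s.
Target frame: (15079/30) × (50) = 75395/3 ≈ 25131.667 → 25132.
At 50 labels/s: frame 25132 → 00:08:22:32.

00:08:22:32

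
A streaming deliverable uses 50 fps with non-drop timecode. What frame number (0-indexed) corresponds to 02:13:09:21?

frame 399471

Total seconds to the label: (2 × 3600 + 13 × 60 + 9) = 7989.
Frame index = 7989 × 50 + 21 = 399471.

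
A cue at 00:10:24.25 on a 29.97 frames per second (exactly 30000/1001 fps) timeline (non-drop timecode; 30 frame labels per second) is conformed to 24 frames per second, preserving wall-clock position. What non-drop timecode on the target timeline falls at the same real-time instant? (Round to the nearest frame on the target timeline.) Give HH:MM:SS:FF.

00:10:25:11

Source frame index: (0×3600 + 10×60 + 24) × 30 + 25 = 18745.
Real time: 18745 / (30000/1001) = 3752749/6000 s.
Target frame: (3752749/6000) × (24) = 3752749/250 ≈ 15010.996 → 15011.
At 24 labels/s: frame 15011 → 00:10:25:11.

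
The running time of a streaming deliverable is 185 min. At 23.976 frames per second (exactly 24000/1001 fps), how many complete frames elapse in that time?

266133 frames

185 min = 11100 s.
Frames = 11100 × 24000/1001 = 266400000/1001 ≈ 266133.8661.
Complete frames: 266133.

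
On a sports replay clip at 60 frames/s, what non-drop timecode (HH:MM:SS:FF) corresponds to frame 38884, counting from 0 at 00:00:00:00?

38884 ÷ 60 = 648 full seconds, remainder 4 frames.
648 s = 0 h 10 min 48 s.
Timecode: 00:10:48:04.

00:10:48:04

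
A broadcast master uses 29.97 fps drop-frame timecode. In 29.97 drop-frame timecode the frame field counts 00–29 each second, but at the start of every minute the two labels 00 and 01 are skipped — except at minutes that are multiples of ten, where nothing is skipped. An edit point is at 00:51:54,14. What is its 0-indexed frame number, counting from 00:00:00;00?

As if non-drop at 30 labels/s: (0 × 3600 + 51 × 60 + 54) × 30 + 14 = 93434.
Minute boundaries passed: 51; those not divisible by 10: 51 − 5 = 46; dropped labels = 2 × 46 = 92.
Actual frame index = 93434 − 92 = 93342.

93342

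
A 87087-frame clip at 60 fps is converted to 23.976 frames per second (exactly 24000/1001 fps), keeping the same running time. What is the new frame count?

Target frames = source frames × (target rate / source rate) = 87087 × (24000/1001)/(60) = 87087 × 400/1001 = 34800.

34800 frames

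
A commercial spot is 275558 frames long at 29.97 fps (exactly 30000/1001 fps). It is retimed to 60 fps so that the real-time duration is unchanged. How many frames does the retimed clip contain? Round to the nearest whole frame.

Frames at target rate = 275558 × (60) / (30000/1001) = 137916779/250 ≈ 551667.116.
Nearest whole frame: 551667.

551667 frames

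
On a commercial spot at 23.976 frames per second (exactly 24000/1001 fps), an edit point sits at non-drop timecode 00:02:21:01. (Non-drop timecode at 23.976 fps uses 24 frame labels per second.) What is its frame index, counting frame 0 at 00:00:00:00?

3385

Total seconds to the label: (0 × 3600 + 2 × 60 + 21) = 141.
Frame index = 141 × 24 + 1 = 3385.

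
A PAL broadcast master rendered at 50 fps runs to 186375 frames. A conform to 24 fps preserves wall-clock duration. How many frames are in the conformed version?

Target frames = source frames × (target rate / source rate) = 186375 × (24)/(50) = 186375 × 12/25 = 89460.

89460 frames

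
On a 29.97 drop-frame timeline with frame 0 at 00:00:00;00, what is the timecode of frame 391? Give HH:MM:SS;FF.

00:00:13;01

Each 10-minute DF block holds 10 × 60 × 30 − 9 × 2 = 17982 frames. 391 ÷ 17982 → 0 full blocks, remainder 391.
Within the partial block the first minute is 1800 frames and each further minute 1798, so 0 further minute boundaries passed. Total skipped labels = 18 × 0 + 2 × 0 = 0.
Non-drop label index = 391 + 0 = 391; at 30 labels/s that is 00:00:13:01, i.e. DF 00:00:13;01.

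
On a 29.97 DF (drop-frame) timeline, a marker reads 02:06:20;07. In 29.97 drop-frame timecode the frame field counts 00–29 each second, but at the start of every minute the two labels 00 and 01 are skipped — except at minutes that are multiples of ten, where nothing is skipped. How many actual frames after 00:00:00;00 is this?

227179

Complete 10-minute blocks: 12, each 17982 frames → 215784.
Remaining 6 whole minutes in the current block: 1800 + 5 × 1798 = 10790 frames.
Within the current minute: 20 × 30 + 7 − 2 = 605 (labels ;00/;01 skipped at this minute). Total = 215784 + 10790 + 605 = 227179.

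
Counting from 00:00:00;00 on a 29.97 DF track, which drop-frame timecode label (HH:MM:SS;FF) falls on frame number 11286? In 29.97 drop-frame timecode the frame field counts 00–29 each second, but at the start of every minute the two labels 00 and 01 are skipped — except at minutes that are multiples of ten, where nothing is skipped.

Ten DF minutes hold 17982 frames, so frame 11286 lies in block 0 (frames 0–17981) with 11286 frames into that block.
The block's first minute is 1800 frames and the rest 1798 each; 11286 frames reaches minute 6, so 0 × 18 + 6 × 2 = 12 labels have been skipped so far.
Adding those back, label number 11286 + 12 = 11298 at 30 labels/s is 376 s + 18 f = 0 h 6 min 16 s frame 18, i.e. 00:06:16;18.

00:06:16;18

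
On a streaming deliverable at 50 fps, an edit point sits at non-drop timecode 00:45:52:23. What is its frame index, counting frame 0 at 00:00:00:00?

Total seconds to the label: (0 × 3600 + 45 × 60 + 52) = 2752.
Frame index = 2752 × 50 + 23 = 137623.

frame 137623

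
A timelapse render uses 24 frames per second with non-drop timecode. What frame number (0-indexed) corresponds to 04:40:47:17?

Total seconds to the label: (4 × 3600 + 40 × 60 + 47) = 16847.
Frame index = 16847 × 24 + 17 = 404345.

frame 404345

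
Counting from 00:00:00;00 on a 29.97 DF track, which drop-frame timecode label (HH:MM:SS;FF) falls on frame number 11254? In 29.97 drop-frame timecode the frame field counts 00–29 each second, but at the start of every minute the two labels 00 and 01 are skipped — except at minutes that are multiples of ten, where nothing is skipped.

Ten DF minutes hold 17982 frames, so frame 11254 lies in block 0 (frames 0–17981) with 11254 frames into that block.
The block's first minute is 1800 frames and the rest 1798 each; 11254 frames reaches minute 6, so 0 × 18 + 6 × 2 = 12 labels have been skipped so far.
Adding those back, label number 11254 + 12 = 11266 at 30 labels/s is 375 s + 16 f = 0 h 6 min 15 s frame 16, i.e. 00:06:15;16.

00:06:15;16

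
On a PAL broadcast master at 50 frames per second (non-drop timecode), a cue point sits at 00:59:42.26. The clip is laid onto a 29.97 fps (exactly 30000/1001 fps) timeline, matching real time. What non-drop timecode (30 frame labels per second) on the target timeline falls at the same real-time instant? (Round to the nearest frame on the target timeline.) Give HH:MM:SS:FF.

Source frame index: (0×3600 + 59×60 + 42) × 50 + 26 = 179126.
Real time: 179126 / (50) = 89563/25 s.
Target frame: (89563/25) × (30000/1001) = 107475600/1001 ≈ 107368.232 → 107368.
At 30 labels/s: frame 107368 → 00:59:38:28.

00:59:38:28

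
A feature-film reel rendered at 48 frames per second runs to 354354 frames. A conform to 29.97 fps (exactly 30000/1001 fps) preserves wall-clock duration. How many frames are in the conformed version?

Target frames = source frames × (target rate / source rate) = 354354 × (30000/1001)/(48) = 354354 × 625/1001 = 221250.

221250 frames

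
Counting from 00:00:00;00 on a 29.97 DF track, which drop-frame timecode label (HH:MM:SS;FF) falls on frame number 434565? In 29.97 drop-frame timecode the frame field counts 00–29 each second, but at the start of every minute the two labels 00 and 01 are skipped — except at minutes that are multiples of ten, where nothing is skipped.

04:01:39;29

Each 10-minute DF block holds 10 × 60 × 30 − 9 × 2 = 17982 frames. 434565 ÷ 17982 → 24 full blocks, remainder 2997.
Within the partial block the first minute is 1800 frames and each further minute 1798, so 1 further minute boundary passed. Total skipped labels = 18 × 24 + 2 × 1 = 434.
Non-drop label index = 434565 + 434 = 434999; at 30 labels/s that is 04:01:39:29, i.e. DF 04:01:39;29.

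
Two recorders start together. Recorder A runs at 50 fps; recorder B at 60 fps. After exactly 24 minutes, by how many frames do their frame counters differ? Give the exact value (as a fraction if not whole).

24 min = 1440 s.
A emits 50 × 1440 = 72000 frames; B emits 60 × 1440 = 86400.
Difference = 14400 frames; B is ahead of A.

14400 frames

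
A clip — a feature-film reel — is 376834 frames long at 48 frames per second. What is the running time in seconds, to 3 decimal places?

Running time = 376834 × 1/48 = 188417/24 s ≈ 7850.708 s.

7850.708 seconds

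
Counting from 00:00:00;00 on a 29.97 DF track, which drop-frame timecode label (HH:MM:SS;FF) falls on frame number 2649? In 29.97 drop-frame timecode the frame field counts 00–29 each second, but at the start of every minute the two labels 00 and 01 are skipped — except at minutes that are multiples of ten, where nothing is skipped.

Each 10-minute DF block holds 10 × 60 × 30 − 9 × 2 = 17982 frames. 2649 ÷ 17982 → 0 full blocks, remainder 2649.
Within the partial block the first minute is 1800 frames and each further minute 1798, so 1 further minute boundary passed. Total skipped labels = 18 × 0 + 2 × 1 = 2.
Non-drop label index = 2649 + 2 = 2651; at 30 labels/s that is 00:01:28:11, i.e. DF 00:01:28;11.

00:01:28;11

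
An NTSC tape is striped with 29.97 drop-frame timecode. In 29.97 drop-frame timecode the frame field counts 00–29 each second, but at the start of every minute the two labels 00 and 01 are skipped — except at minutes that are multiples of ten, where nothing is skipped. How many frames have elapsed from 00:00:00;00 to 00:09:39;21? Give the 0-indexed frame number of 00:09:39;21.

17373

As if non-drop at 30 labels/s: (0 × 3600 + 9 × 60 + 39) × 30 + 21 = 17391.
Minute boundaries passed: 9; those not divisible by 10: 9 − 0 = 9; dropped labels = 2 × 9 = 18.
Actual frame index = 17391 − 18 = 17373.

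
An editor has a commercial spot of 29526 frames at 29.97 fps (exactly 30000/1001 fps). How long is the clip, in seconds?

985.1842 seconds

Running time = 29526 / (30000/1001) = 985.1842 s.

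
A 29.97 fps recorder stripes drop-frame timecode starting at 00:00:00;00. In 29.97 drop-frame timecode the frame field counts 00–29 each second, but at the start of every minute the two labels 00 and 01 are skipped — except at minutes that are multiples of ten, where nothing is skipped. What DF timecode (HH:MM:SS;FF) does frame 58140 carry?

Each 10-minute DF block holds 10 × 60 × 30 − 9 × 2 = 17982 frames. 58140 ÷ 17982 → 3 full blocks, remainder 4194.
Within the partial block the first minute is 1800 frames and each further minute 1798, so 2 further minute boundaries passed. Total skipped labels = 18 × 3 + 2 × 2 = 58.
Non-drop label index = 58140 + 58 = 58198; at 30 labels/s that is 00:32:19:28, i.e. DF 00:32:19;28.

00:32:19;28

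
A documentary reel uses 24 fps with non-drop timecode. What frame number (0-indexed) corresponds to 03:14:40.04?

Total seconds to the label: (3 × 3600 + 14 × 60 + 40) = 11680.
Frame index = 11680 × 24 + 4 = 280324.

frame 280324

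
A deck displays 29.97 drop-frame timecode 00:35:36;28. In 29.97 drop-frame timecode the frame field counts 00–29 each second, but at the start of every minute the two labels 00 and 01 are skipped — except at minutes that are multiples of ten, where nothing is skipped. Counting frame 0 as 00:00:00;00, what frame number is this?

As if non-drop at 30 labels/s: (0 × 3600 + 35 × 60 + 36) × 30 + 28 = 64108.
Minute boundaries passed: 35; those not divisible by 10: 35 − 3 = 32; dropped labels = 2 × 32 = 64.
Actual frame index = 64108 − 64 = 64044.

64044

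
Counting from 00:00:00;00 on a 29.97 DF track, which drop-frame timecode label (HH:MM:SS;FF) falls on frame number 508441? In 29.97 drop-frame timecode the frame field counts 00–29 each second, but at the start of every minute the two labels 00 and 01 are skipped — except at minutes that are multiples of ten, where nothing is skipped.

Each 10-minute DF block holds 10 × 60 × 30 − 9 × 2 = 17982 frames. 508441 ÷ 17982 → 28 full blocks, remainder 4945.
Within the partial block the first minute is 1800 frames and each further minute 1798, so 2 further minute boundaries passed. Total skipped labels = 18 × 28 + 2 × 2 = 508.
Non-drop label index = 508441 + 508 = 508949; at 30 labels/s that is 04:42:44:29, i.e. DF 04:42:44;29.

04:42:44;29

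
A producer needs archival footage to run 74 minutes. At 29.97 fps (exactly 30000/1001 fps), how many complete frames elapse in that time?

133066 frames

74 min = 4440 s.
Frames = 4440 × 30000/1001 = 133200000/1001 ≈ 133066.9331.
Complete frames: 133066.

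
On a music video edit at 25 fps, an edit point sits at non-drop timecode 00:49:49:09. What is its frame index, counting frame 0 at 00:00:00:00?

Total seconds to the label: (0 × 3600 + 49 × 60 + 49) = 2989.
Frame index = 2989 × 25 + 9 = 74734.

74734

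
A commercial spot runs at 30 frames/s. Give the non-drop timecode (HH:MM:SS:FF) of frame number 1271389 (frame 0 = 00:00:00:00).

11:46:19:19

1271389 ÷ 30 = 42379 full seconds, remainder 19 frames.
42379 s = 11 h 46 min 19 s.
Timecode: 11:46:19:19.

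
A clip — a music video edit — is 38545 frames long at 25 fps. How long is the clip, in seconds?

1541.8 seconds

Running time = 38545 / (25) = 1541.8 s.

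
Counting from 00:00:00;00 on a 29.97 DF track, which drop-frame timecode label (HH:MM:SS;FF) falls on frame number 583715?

Each 10-minute DF block holds 10 × 60 × 30 − 9 × 2 = 17982 frames. 583715 ÷ 17982 → 32 full blocks, remainder 8291.
Within the partial block the first minute is 1800 frames and each further minute 1798, so 4 further minute boundaries passed. Total skipped labels = 18 × 32 + 2 × 4 = 584.
Non-drop label index = 583715 + 584 = 584299; at 30 labels/s that is 05:24:36:19, i.e. DF 05:24:36;19.

05:24:36;19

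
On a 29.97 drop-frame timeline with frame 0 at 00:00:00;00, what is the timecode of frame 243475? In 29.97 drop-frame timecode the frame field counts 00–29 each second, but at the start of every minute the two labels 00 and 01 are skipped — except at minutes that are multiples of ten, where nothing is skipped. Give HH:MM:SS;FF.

02:15:23;29

Ten DF minutes hold 17982 frames, so frame 243475 lies in block 13 (frames 233766–251747) with 9709 frames into that block.
The block's first minute is 1800 frames and the rest 1798 each; 9709 frames reaches minute 5, so 13 × 18 + 5 × 2 = 244 labels have been skipped so far.
Adding those back, label number 243475 + 244 = 243719 at 30 labels/s is 8123 s + 29 f = 2 h 15 min 23 s frame 29, i.e. 02:15:23;29.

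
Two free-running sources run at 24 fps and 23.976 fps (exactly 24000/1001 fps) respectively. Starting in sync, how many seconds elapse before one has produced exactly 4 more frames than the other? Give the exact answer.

The gap grows by |24000/1001 − 24| = 24/1001 frames per second.
Time for a 4-frame gap: 4 ÷ (24/1001) = 1001/6 s.

1001/6 seconds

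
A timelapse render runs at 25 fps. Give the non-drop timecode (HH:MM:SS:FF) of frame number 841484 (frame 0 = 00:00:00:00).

841484 ÷ 25 = 33659 full seconds, remainder 9 frames.
33659 s = 9 h 20 min 59 s.
Timecode: 09:20:59:09.

09:20:59:09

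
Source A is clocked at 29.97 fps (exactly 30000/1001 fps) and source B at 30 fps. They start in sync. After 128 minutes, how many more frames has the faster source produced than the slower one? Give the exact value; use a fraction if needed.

128 min = 7680 s.
A emits 30000/1001 × 7680 = 230400000/1001 frames; B emits 30 × 7680 = 230400.
Difference = 230400/1001 frames (≈ 230.1698); B is ahead of A.

230400/1001 frames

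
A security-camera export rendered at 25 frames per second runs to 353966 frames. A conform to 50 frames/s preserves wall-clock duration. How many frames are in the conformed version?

707932 frames

Frames at target rate = 353966 × (50) / (25) = 707932.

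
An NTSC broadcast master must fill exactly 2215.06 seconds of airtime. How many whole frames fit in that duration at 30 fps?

Frames = 2215.06 × 30 = 332259/5 ≈ 66451.8000.
Complete frames: 66451.

66451 frames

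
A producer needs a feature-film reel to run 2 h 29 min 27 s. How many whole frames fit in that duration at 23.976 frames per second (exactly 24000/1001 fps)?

214993 frames

2 h 29 min 27 s = 8967 s.
Frames = 8967 × 24000/1001 = 30744000/143 ≈ 214993.0070.
Complete frames: 214993.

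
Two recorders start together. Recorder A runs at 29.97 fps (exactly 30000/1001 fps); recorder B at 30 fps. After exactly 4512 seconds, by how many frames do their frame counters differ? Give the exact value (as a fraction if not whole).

A emits 30000/1001 × 4512 = 135360000/1001 frames; B emits 30 × 4512 = 135360.
Difference = 135360/1001 frames (≈ 135.2248); B is ahead of A.

135360/1001 frames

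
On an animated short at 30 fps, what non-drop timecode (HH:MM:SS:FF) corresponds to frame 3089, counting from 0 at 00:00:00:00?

3089 ÷ 30 = 102 full seconds, remainder 29 frames.
102 s = 0 h 1 min 42 s.
Timecode: 00:01:42:29.

00:01:42:29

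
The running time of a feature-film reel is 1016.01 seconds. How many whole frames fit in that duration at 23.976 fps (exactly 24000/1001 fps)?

Frames = 1016.01 × 24000/1001 = 24384240/1001 ≈ 24359.8801.
Complete frames: 24359.

24359 frames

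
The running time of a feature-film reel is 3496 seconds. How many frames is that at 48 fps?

Frames = 3496 × 48 = 167808.

167808 frames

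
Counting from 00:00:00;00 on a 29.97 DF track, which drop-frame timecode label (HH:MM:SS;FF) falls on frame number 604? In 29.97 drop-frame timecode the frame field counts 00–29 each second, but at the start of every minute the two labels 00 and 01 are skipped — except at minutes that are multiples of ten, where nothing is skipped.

00:00:20;04

Each 10-minute DF block holds 10 × 60 × 30 − 9 × 2 = 17982 frames. 604 ÷ 17982 → 0 full blocks, remainder 604.
Within the partial block the first minute is 1800 frames and each further minute 1798, so 0 further minute boundaries passed. Total skipped labels = 18 × 0 + 2 × 0 = 0.
Non-drop label index = 604 + 0 = 604; at 30 labels/s that is 00:00:20:04, i.e. DF 00:00:20;04.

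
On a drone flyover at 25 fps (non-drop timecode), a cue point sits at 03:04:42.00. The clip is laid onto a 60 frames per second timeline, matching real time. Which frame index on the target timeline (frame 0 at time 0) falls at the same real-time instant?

frame 664920

Source frame index: (3×3600 + 4×60 + 42) × 25 + 0 = 277050.
Real time: 277050 / (25) = 11082 s.
Target frame: (11082) × (60) = 664920.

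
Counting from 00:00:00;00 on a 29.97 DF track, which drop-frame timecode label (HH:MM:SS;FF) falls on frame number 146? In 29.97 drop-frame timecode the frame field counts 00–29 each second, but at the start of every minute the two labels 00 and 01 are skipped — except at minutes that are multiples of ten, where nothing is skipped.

00:00:04;26

Each 10-minute DF block holds 10 × 60 × 30 − 9 × 2 = 17982 frames. 146 ÷ 17982 → 0 full blocks, remainder 146.
Within the partial block the first minute is 1800 frames and each further minute 1798, so 0 further minute boundaries passed. Total skipped labels = 18 × 0 + 2 × 0 = 0.
Non-drop label index = 146 + 0 = 146; at 30 labels/s that is 00:00:04:26, i.e. DF 00:00:04;26.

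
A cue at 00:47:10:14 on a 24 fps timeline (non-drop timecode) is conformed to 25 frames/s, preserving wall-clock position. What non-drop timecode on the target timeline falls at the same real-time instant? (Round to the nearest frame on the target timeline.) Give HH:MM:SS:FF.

00:47:10:15

Source frame index: (0×3600 + 47×60 + 10) × 24 + 14 = 67934.
Real time: 67934 / (24) = 33967/12 s.
Target frame: (33967/12) × (25) = 849175/12 ≈ 70764.583 → 70765.
At 25 labels/s: frame 70765 → 00:47:10:15.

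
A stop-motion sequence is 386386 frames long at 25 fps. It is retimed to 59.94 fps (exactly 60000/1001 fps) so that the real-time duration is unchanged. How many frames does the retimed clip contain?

926400 frames

Target frames = source frames × (target rate / source rate) = 386386 × (60000/1001)/(25) = 386386 × 2400/1001 = 926400.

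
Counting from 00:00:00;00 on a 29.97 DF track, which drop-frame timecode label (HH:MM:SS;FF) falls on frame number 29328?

Each 10-minute DF block holds 10 × 60 × 30 − 9 × 2 = 17982 frames. 29328 ÷ 17982 → 1 full block, remainder 11346.
Within the partial block the first minute is 1800 frames and each further minute 1798, so 6 further minute boundaries passed. Total skipped labels = 18 × 1 + 2 × 6 = 30.
Non-drop label index = 29328 + 30 = 29358; at 30 labels/s that is 00:16:18:18, i.e. DF 00:16:18;18.

00:16:18;18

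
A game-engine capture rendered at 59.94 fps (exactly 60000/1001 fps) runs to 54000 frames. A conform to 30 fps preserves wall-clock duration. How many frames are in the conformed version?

27027 frames

Target frames = source frames × (target rate / source rate) = 54000 × (30)/(60000/1001) = 54000 × 1001/2000 = 27027.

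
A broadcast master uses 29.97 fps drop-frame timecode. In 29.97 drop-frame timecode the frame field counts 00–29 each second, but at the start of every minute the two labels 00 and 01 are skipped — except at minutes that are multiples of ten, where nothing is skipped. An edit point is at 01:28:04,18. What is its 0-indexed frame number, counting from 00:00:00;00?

Complete 10-minute blocks: 8, each 17982 frames → 143856.
Remaining 8 whole minutes in the current block: 1800 + 7 × 1798 = 14386 frames.
Within the current minute: 4 × 30 + 18 − 2 = 136 (labels ;00/;01 skipped at this minute). Total = 143856 + 14386 + 136 = 158378.

158378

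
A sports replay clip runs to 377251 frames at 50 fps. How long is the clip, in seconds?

Running time = 377251 / (50) = 7545.02 s.

7545.02 seconds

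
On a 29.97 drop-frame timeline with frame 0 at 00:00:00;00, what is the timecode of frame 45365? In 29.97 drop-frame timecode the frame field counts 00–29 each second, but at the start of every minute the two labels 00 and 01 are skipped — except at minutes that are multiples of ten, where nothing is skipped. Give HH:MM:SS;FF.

00:25:13;21

Ten DF minutes hold 17982 frames, so frame 45365 lies in block 2 (frames 35964–53945) with 9401 frames into that block.
The block's first minute is 1800 frames and the rest 1798 each; 9401 frames reaches minute 5, so 2 × 18 + 5 × 2 = 46 labels have been skipped so far.
Adding those back, label number 45365 + 46 = 45411 at 30 labels/s is 1513 s + 21 f = 0 h 25 min 13 s frame 21, i.e. 00:25:13;21.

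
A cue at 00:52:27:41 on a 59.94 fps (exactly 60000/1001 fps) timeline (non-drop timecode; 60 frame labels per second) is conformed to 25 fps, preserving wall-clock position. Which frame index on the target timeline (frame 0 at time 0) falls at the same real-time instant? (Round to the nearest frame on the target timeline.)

frame 78771

Source frame index: (0×3600 + 52×60 + 27) × 60 + 41 = 188861.
Real time: 188861 / (60000/1001) = 189049861/60000 s.
Target frame: (189049861/60000) × (25) = 189049861/2400 ≈ 78770.775 → 78771.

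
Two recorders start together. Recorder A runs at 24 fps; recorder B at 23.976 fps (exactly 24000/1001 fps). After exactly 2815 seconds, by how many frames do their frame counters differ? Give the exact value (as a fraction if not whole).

A emits 24 × 2815 = 67560 frames; B emits 24000/1001 × 2815 = 67560000/1001.
Difference = 67560/1001 frames (≈ 67.4925); B is behind A.

67560/1001 frames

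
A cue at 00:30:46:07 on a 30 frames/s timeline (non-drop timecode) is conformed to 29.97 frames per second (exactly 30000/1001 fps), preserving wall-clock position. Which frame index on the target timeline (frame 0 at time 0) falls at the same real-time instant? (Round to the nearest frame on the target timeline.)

frame 55332

Source frame index: (0×3600 + 30×60 + 46) × 30 + 7 = 55387.
Real time: 55387 / (30) = 55387/30 s.
Target frame: (55387/30) × (30000/1001) = 55387000/1001 ≈ 55331.668 → 55332.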